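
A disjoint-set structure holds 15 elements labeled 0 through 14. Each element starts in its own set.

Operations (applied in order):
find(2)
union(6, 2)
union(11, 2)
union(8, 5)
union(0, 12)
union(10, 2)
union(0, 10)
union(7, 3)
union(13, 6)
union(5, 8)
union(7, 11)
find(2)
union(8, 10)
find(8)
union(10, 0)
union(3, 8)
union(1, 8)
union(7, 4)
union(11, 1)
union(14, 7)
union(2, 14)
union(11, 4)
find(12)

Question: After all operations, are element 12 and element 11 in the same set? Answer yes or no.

Step 1: find(2) -> no change; set of 2 is {2}
Step 2: union(6, 2) -> merged; set of 6 now {2, 6}
Step 3: union(11, 2) -> merged; set of 11 now {2, 6, 11}
Step 4: union(8, 5) -> merged; set of 8 now {5, 8}
Step 5: union(0, 12) -> merged; set of 0 now {0, 12}
Step 6: union(10, 2) -> merged; set of 10 now {2, 6, 10, 11}
Step 7: union(0, 10) -> merged; set of 0 now {0, 2, 6, 10, 11, 12}
Step 8: union(7, 3) -> merged; set of 7 now {3, 7}
Step 9: union(13, 6) -> merged; set of 13 now {0, 2, 6, 10, 11, 12, 13}
Step 10: union(5, 8) -> already same set; set of 5 now {5, 8}
Step 11: union(7, 11) -> merged; set of 7 now {0, 2, 3, 6, 7, 10, 11, 12, 13}
Step 12: find(2) -> no change; set of 2 is {0, 2, 3, 6, 7, 10, 11, 12, 13}
Step 13: union(8, 10) -> merged; set of 8 now {0, 2, 3, 5, 6, 7, 8, 10, 11, 12, 13}
Step 14: find(8) -> no change; set of 8 is {0, 2, 3, 5, 6, 7, 8, 10, 11, 12, 13}
Step 15: union(10, 0) -> already same set; set of 10 now {0, 2, 3, 5, 6, 7, 8, 10, 11, 12, 13}
Step 16: union(3, 8) -> already same set; set of 3 now {0, 2, 3, 5, 6, 7, 8, 10, 11, 12, 13}
Step 17: union(1, 8) -> merged; set of 1 now {0, 1, 2, 3, 5, 6, 7, 8, 10, 11, 12, 13}
Step 18: union(7, 4) -> merged; set of 7 now {0, 1, 2, 3, 4, 5, 6, 7, 8, 10, 11, 12, 13}
Step 19: union(11, 1) -> already same set; set of 11 now {0, 1, 2, 3, 4, 5, 6, 7, 8, 10, 11, 12, 13}
Step 20: union(14, 7) -> merged; set of 14 now {0, 1, 2, 3, 4, 5, 6, 7, 8, 10, 11, 12, 13, 14}
Step 21: union(2, 14) -> already same set; set of 2 now {0, 1, 2, 3, 4, 5, 6, 7, 8, 10, 11, 12, 13, 14}
Step 22: union(11, 4) -> already same set; set of 11 now {0, 1, 2, 3, 4, 5, 6, 7, 8, 10, 11, 12, 13, 14}
Step 23: find(12) -> no change; set of 12 is {0, 1, 2, 3, 4, 5, 6, 7, 8, 10, 11, 12, 13, 14}
Set of 12: {0, 1, 2, 3, 4, 5, 6, 7, 8, 10, 11, 12, 13, 14}; 11 is a member.

Answer: yes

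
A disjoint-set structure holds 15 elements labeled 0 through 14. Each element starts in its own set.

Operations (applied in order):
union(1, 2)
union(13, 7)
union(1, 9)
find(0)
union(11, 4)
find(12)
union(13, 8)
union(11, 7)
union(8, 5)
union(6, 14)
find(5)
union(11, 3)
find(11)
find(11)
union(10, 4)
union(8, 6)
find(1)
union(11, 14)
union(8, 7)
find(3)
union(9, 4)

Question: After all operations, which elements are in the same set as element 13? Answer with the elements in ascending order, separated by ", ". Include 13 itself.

Answer: 1, 2, 3, 4, 5, 6, 7, 8, 9, 10, 11, 13, 14

Derivation:
Step 1: union(1, 2) -> merged; set of 1 now {1, 2}
Step 2: union(13, 7) -> merged; set of 13 now {7, 13}
Step 3: union(1, 9) -> merged; set of 1 now {1, 2, 9}
Step 4: find(0) -> no change; set of 0 is {0}
Step 5: union(11, 4) -> merged; set of 11 now {4, 11}
Step 6: find(12) -> no change; set of 12 is {12}
Step 7: union(13, 8) -> merged; set of 13 now {7, 8, 13}
Step 8: union(11, 7) -> merged; set of 11 now {4, 7, 8, 11, 13}
Step 9: union(8, 5) -> merged; set of 8 now {4, 5, 7, 8, 11, 13}
Step 10: union(6, 14) -> merged; set of 6 now {6, 14}
Step 11: find(5) -> no change; set of 5 is {4, 5, 7, 8, 11, 13}
Step 12: union(11, 3) -> merged; set of 11 now {3, 4, 5, 7, 8, 11, 13}
Step 13: find(11) -> no change; set of 11 is {3, 4, 5, 7, 8, 11, 13}
Step 14: find(11) -> no change; set of 11 is {3, 4, 5, 7, 8, 11, 13}
Step 15: union(10, 4) -> merged; set of 10 now {3, 4, 5, 7, 8, 10, 11, 13}
Step 16: union(8, 6) -> merged; set of 8 now {3, 4, 5, 6, 7, 8, 10, 11, 13, 14}
Step 17: find(1) -> no change; set of 1 is {1, 2, 9}
Step 18: union(11, 14) -> already same set; set of 11 now {3, 4, 5, 6, 7, 8, 10, 11, 13, 14}
Step 19: union(8, 7) -> already same set; set of 8 now {3, 4, 5, 6, 7, 8, 10, 11, 13, 14}
Step 20: find(3) -> no change; set of 3 is {3, 4, 5, 6, 7, 8, 10, 11, 13, 14}
Step 21: union(9, 4) -> merged; set of 9 now {1, 2, 3, 4, 5, 6, 7, 8, 9, 10, 11, 13, 14}
Component of 13: {1, 2, 3, 4, 5, 6, 7, 8, 9, 10, 11, 13, 14}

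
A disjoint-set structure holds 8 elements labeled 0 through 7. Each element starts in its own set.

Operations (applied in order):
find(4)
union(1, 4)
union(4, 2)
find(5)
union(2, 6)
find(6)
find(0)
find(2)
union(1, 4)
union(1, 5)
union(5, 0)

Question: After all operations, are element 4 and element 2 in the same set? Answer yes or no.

Answer: yes

Derivation:
Step 1: find(4) -> no change; set of 4 is {4}
Step 2: union(1, 4) -> merged; set of 1 now {1, 4}
Step 3: union(4, 2) -> merged; set of 4 now {1, 2, 4}
Step 4: find(5) -> no change; set of 5 is {5}
Step 5: union(2, 6) -> merged; set of 2 now {1, 2, 4, 6}
Step 6: find(6) -> no change; set of 6 is {1, 2, 4, 6}
Step 7: find(0) -> no change; set of 0 is {0}
Step 8: find(2) -> no change; set of 2 is {1, 2, 4, 6}
Step 9: union(1, 4) -> already same set; set of 1 now {1, 2, 4, 6}
Step 10: union(1, 5) -> merged; set of 1 now {1, 2, 4, 5, 6}
Step 11: union(5, 0) -> merged; set of 5 now {0, 1, 2, 4, 5, 6}
Set of 4: {0, 1, 2, 4, 5, 6}; 2 is a member.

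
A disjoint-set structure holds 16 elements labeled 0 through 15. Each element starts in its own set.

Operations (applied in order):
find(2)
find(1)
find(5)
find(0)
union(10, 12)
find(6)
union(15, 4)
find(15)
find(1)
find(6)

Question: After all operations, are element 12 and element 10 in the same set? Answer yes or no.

Answer: yes

Derivation:
Step 1: find(2) -> no change; set of 2 is {2}
Step 2: find(1) -> no change; set of 1 is {1}
Step 3: find(5) -> no change; set of 5 is {5}
Step 4: find(0) -> no change; set of 0 is {0}
Step 5: union(10, 12) -> merged; set of 10 now {10, 12}
Step 6: find(6) -> no change; set of 6 is {6}
Step 7: union(15, 4) -> merged; set of 15 now {4, 15}
Step 8: find(15) -> no change; set of 15 is {4, 15}
Step 9: find(1) -> no change; set of 1 is {1}
Step 10: find(6) -> no change; set of 6 is {6}
Set of 12: {10, 12}; 10 is a member.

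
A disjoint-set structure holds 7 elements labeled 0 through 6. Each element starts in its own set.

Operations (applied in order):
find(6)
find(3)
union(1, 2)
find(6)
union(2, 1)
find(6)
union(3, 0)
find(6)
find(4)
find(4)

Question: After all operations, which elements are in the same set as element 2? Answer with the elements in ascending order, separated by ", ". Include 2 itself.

Answer: 1, 2

Derivation:
Step 1: find(6) -> no change; set of 6 is {6}
Step 2: find(3) -> no change; set of 3 is {3}
Step 3: union(1, 2) -> merged; set of 1 now {1, 2}
Step 4: find(6) -> no change; set of 6 is {6}
Step 5: union(2, 1) -> already same set; set of 2 now {1, 2}
Step 6: find(6) -> no change; set of 6 is {6}
Step 7: union(3, 0) -> merged; set of 3 now {0, 3}
Step 8: find(6) -> no change; set of 6 is {6}
Step 9: find(4) -> no change; set of 4 is {4}
Step 10: find(4) -> no change; set of 4 is {4}
Component of 2: {1, 2}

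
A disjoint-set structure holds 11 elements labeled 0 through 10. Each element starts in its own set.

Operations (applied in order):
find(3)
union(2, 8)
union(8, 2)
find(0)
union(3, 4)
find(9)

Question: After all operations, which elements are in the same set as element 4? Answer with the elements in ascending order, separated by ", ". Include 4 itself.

Answer: 3, 4

Derivation:
Step 1: find(3) -> no change; set of 3 is {3}
Step 2: union(2, 8) -> merged; set of 2 now {2, 8}
Step 3: union(8, 2) -> already same set; set of 8 now {2, 8}
Step 4: find(0) -> no change; set of 0 is {0}
Step 5: union(3, 4) -> merged; set of 3 now {3, 4}
Step 6: find(9) -> no change; set of 9 is {9}
Component of 4: {3, 4}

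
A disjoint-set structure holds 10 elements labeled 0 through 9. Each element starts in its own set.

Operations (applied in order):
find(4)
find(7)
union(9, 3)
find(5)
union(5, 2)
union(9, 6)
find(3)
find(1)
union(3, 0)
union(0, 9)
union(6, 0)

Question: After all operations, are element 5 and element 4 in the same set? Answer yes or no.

Answer: no

Derivation:
Step 1: find(4) -> no change; set of 4 is {4}
Step 2: find(7) -> no change; set of 7 is {7}
Step 3: union(9, 3) -> merged; set of 9 now {3, 9}
Step 4: find(5) -> no change; set of 5 is {5}
Step 5: union(5, 2) -> merged; set of 5 now {2, 5}
Step 6: union(9, 6) -> merged; set of 9 now {3, 6, 9}
Step 7: find(3) -> no change; set of 3 is {3, 6, 9}
Step 8: find(1) -> no change; set of 1 is {1}
Step 9: union(3, 0) -> merged; set of 3 now {0, 3, 6, 9}
Step 10: union(0, 9) -> already same set; set of 0 now {0, 3, 6, 9}
Step 11: union(6, 0) -> already same set; set of 6 now {0, 3, 6, 9}
Set of 5: {2, 5}; 4 is not a member.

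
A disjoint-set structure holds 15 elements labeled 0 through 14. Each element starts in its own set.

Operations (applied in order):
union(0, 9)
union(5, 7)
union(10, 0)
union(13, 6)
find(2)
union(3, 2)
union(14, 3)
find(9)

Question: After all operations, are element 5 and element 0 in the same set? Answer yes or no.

Step 1: union(0, 9) -> merged; set of 0 now {0, 9}
Step 2: union(5, 7) -> merged; set of 5 now {5, 7}
Step 3: union(10, 0) -> merged; set of 10 now {0, 9, 10}
Step 4: union(13, 6) -> merged; set of 13 now {6, 13}
Step 5: find(2) -> no change; set of 2 is {2}
Step 6: union(3, 2) -> merged; set of 3 now {2, 3}
Step 7: union(14, 3) -> merged; set of 14 now {2, 3, 14}
Step 8: find(9) -> no change; set of 9 is {0, 9, 10}
Set of 5: {5, 7}; 0 is not a member.

Answer: no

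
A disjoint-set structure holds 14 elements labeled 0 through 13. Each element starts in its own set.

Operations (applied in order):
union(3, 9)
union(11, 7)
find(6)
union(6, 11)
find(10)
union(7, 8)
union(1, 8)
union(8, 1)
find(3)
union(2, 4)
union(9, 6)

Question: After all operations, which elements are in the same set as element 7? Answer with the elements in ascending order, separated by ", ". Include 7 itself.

Step 1: union(3, 9) -> merged; set of 3 now {3, 9}
Step 2: union(11, 7) -> merged; set of 11 now {7, 11}
Step 3: find(6) -> no change; set of 6 is {6}
Step 4: union(6, 11) -> merged; set of 6 now {6, 7, 11}
Step 5: find(10) -> no change; set of 10 is {10}
Step 6: union(7, 8) -> merged; set of 7 now {6, 7, 8, 11}
Step 7: union(1, 8) -> merged; set of 1 now {1, 6, 7, 8, 11}
Step 8: union(8, 1) -> already same set; set of 8 now {1, 6, 7, 8, 11}
Step 9: find(3) -> no change; set of 3 is {3, 9}
Step 10: union(2, 4) -> merged; set of 2 now {2, 4}
Step 11: union(9, 6) -> merged; set of 9 now {1, 3, 6, 7, 8, 9, 11}
Component of 7: {1, 3, 6, 7, 8, 9, 11}

Answer: 1, 3, 6, 7, 8, 9, 11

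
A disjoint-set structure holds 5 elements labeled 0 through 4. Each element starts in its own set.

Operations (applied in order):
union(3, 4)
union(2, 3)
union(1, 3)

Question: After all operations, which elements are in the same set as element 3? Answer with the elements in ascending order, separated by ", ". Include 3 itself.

Answer: 1, 2, 3, 4

Derivation:
Step 1: union(3, 4) -> merged; set of 3 now {3, 4}
Step 2: union(2, 3) -> merged; set of 2 now {2, 3, 4}
Step 3: union(1, 3) -> merged; set of 1 now {1, 2, 3, 4}
Component of 3: {1, 2, 3, 4}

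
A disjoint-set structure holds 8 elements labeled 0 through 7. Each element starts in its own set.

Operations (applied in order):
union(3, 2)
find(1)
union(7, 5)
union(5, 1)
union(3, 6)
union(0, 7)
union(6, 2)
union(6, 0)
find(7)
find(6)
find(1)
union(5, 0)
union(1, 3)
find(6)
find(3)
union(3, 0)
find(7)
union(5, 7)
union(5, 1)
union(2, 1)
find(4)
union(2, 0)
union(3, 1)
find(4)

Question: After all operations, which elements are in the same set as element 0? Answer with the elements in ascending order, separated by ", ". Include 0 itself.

Step 1: union(3, 2) -> merged; set of 3 now {2, 3}
Step 2: find(1) -> no change; set of 1 is {1}
Step 3: union(7, 5) -> merged; set of 7 now {5, 7}
Step 4: union(5, 1) -> merged; set of 5 now {1, 5, 7}
Step 5: union(3, 6) -> merged; set of 3 now {2, 3, 6}
Step 6: union(0, 7) -> merged; set of 0 now {0, 1, 5, 7}
Step 7: union(6, 2) -> already same set; set of 6 now {2, 3, 6}
Step 8: union(6, 0) -> merged; set of 6 now {0, 1, 2, 3, 5, 6, 7}
Step 9: find(7) -> no change; set of 7 is {0, 1, 2, 3, 5, 6, 7}
Step 10: find(6) -> no change; set of 6 is {0, 1, 2, 3, 5, 6, 7}
Step 11: find(1) -> no change; set of 1 is {0, 1, 2, 3, 5, 6, 7}
Step 12: union(5, 0) -> already same set; set of 5 now {0, 1, 2, 3, 5, 6, 7}
Step 13: union(1, 3) -> already same set; set of 1 now {0, 1, 2, 3, 5, 6, 7}
Step 14: find(6) -> no change; set of 6 is {0, 1, 2, 3, 5, 6, 7}
Step 15: find(3) -> no change; set of 3 is {0, 1, 2, 3, 5, 6, 7}
Step 16: union(3, 0) -> already same set; set of 3 now {0, 1, 2, 3, 5, 6, 7}
Step 17: find(7) -> no change; set of 7 is {0, 1, 2, 3, 5, 6, 7}
Step 18: union(5, 7) -> already same set; set of 5 now {0, 1, 2, 3, 5, 6, 7}
Step 19: union(5, 1) -> already same set; set of 5 now {0, 1, 2, 3, 5, 6, 7}
Step 20: union(2, 1) -> already same set; set of 2 now {0, 1, 2, 3, 5, 6, 7}
Step 21: find(4) -> no change; set of 4 is {4}
Step 22: union(2, 0) -> already same set; set of 2 now {0, 1, 2, 3, 5, 6, 7}
Step 23: union(3, 1) -> already same set; set of 3 now {0, 1, 2, 3, 5, 6, 7}
Step 24: find(4) -> no change; set of 4 is {4}
Component of 0: {0, 1, 2, 3, 5, 6, 7}

Answer: 0, 1, 2, 3, 5, 6, 7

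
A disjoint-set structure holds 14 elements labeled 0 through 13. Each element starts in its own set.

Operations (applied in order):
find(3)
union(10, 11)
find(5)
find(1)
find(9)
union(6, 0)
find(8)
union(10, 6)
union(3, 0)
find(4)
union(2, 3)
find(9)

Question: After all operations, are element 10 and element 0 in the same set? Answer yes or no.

Step 1: find(3) -> no change; set of 3 is {3}
Step 2: union(10, 11) -> merged; set of 10 now {10, 11}
Step 3: find(5) -> no change; set of 5 is {5}
Step 4: find(1) -> no change; set of 1 is {1}
Step 5: find(9) -> no change; set of 9 is {9}
Step 6: union(6, 0) -> merged; set of 6 now {0, 6}
Step 7: find(8) -> no change; set of 8 is {8}
Step 8: union(10, 6) -> merged; set of 10 now {0, 6, 10, 11}
Step 9: union(3, 0) -> merged; set of 3 now {0, 3, 6, 10, 11}
Step 10: find(4) -> no change; set of 4 is {4}
Step 11: union(2, 3) -> merged; set of 2 now {0, 2, 3, 6, 10, 11}
Step 12: find(9) -> no change; set of 9 is {9}
Set of 10: {0, 2, 3, 6, 10, 11}; 0 is a member.

Answer: yes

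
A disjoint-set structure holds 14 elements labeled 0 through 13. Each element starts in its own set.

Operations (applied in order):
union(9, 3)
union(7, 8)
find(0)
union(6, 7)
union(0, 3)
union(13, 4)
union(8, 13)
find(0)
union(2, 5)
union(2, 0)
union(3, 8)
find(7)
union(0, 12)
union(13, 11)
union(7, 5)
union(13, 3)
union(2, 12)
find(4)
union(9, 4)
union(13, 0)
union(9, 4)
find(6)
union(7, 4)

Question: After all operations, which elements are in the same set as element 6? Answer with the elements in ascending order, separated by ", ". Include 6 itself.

Step 1: union(9, 3) -> merged; set of 9 now {3, 9}
Step 2: union(7, 8) -> merged; set of 7 now {7, 8}
Step 3: find(0) -> no change; set of 0 is {0}
Step 4: union(6, 7) -> merged; set of 6 now {6, 7, 8}
Step 5: union(0, 3) -> merged; set of 0 now {0, 3, 9}
Step 6: union(13, 4) -> merged; set of 13 now {4, 13}
Step 7: union(8, 13) -> merged; set of 8 now {4, 6, 7, 8, 13}
Step 8: find(0) -> no change; set of 0 is {0, 3, 9}
Step 9: union(2, 5) -> merged; set of 2 now {2, 5}
Step 10: union(2, 0) -> merged; set of 2 now {0, 2, 3, 5, 9}
Step 11: union(3, 8) -> merged; set of 3 now {0, 2, 3, 4, 5, 6, 7, 8, 9, 13}
Step 12: find(7) -> no change; set of 7 is {0, 2, 3, 4, 5, 6, 7, 8, 9, 13}
Step 13: union(0, 12) -> merged; set of 0 now {0, 2, 3, 4, 5, 6, 7, 8, 9, 12, 13}
Step 14: union(13, 11) -> merged; set of 13 now {0, 2, 3, 4, 5, 6, 7, 8, 9, 11, 12, 13}
Step 15: union(7, 5) -> already same set; set of 7 now {0, 2, 3, 4, 5, 6, 7, 8, 9, 11, 12, 13}
Step 16: union(13, 3) -> already same set; set of 13 now {0, 2, 3, 4, 5, 6, 7, 8, 9, 11, 12, 13}
Step 17: union(2, 12) -> already same set; set of 2 now {0, 2, 3, 4, 5, 6, 7, 8, 9, 11, 12, 13}
Step 18: find(4) -> no change; set of 4 is {0, 2, 3, 4, 5, 6, 7, 8, 9, 11, 12, 13}
Step 19: union(9, 4) -> already same set; set of 9 now {0, 2, 3, 4, 5, 6, 7, 8, 9, 11, 12, 13}
Step 20: union(13, 0) -> already same set; set of 13 now {0, 2, 3, 4, 5, 6, 7, 8, 9, 11, 12, 13}
Step 21: union(9, 4) -> already same set; set of 9 now {0, 2, 3, 4, 5, 6, 7, 8, 9, 11, 12, 13}
Step 22: find(6) -> no change; set of 6 is {0, 2, 3, 4, 5, 6, 7, 8, 9, 11, 12, 13}
Step 23: union(7, 4) -> already same set; set of 7 now {0, 2, 3, 4, 5, 6, 7, 8, 9, 11, 12, 13}
Component of 6: {0, 2, 3, 4, 5, 6, 7, 8, 9, 11, 12, 13}

Answer: 0, 2, 3, 4, 5, 6, 7, 8, 9, 11, 12, 13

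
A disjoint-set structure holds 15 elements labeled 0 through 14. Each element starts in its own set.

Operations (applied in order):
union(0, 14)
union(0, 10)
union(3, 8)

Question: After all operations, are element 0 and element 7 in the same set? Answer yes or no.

Answer: no

Derivation:
Step 1: union(0, 14) -> merged; set of 0 now {0, 14}
Step 2: union(0, 10) -> merged; set of 0 now {0, 10, 14}
Step 3: union(3, 8) -> merged; set of 3 now {3, 8}
Set of 0: {0, 10, 14}; 7 is not a member.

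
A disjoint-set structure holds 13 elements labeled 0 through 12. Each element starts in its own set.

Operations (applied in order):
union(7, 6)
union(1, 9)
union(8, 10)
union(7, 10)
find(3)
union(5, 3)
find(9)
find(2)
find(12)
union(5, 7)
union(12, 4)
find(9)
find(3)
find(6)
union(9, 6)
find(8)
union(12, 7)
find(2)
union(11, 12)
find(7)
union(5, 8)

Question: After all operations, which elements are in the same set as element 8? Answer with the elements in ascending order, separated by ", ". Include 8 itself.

Answer: 1, 3, 4, 5, 6, 7, 8, 9, 10, 11, 12

Derivation:
Step 1: union(7, 6) -> merged; set of 7 now {6, 7}
Step 2: union(1, 9) -> merged; set of 1 now {1, 9}
Step 3: union(8, 10) -> merged; set of 8 now {8, 10}
Step 4: union(7, 10) -> merged; set of 7 now {6, 7, 8, 10}
Step 5: find(3) -> no change; set of 3 is {3}
Step 6: union(5, 3) -> merged; set of 5 now {3, 5}
Step 7: find(9) -> no change; set of 9 is {1, 9}
Step 8: find(2) -> no change; set of 2 is {2}
Step 9: find(12) -> no change; set of 12 is {12}
Step 10: union(5, 7) -> merged; set of 5 now {3, 5, 6, 7, 8, 10}
Step 11: union(12, 4) -> merged; set of 12 now {4, 12}
Step 12: find(9) -> no change; set of 9 is {1, 9}
Step 13: find(3) -> no change; set of 3 is {3, 5, 6, 7, 8, 10}
Step 14: find(6) -> no change; set of 6 is {3, 5, 6, 7, 8, 10}
Step 15: union(9, 6) -> merged; set of 9 now {1, 3, 5, 6, 7, 8, 9, 10}
Step 16: find(8) -> no change; set of 8 is {1, 3, 5, 6, 7, 8, 9, 10}
Step 17: union(12, 7) -> merged; set of 12 now {1, 3, 4, 5, 6, 7, 8, 9, 10, 12}
Step 18: find(2) -> no change; set of 2 is {2}
Step 19: union(11, 12) -> merged; set of 11 now {1, 3, 4, 5, 6, 7, 8, 9, 10, 11, 12}
Step 20: find(7) -> no change; set of 7 is {1, 3, 4, 5, 6, 7, 8, 9, 10, 11, 12}
Step 21: union(5, 8) -> already same set; set of 5 now {1, 3, 4, 5, 6, 7, 8, 9, 10, 11, 12}
Component of 8: {1, 3, 4, 5, 6, 7, 8, 9, 10, 11, 12}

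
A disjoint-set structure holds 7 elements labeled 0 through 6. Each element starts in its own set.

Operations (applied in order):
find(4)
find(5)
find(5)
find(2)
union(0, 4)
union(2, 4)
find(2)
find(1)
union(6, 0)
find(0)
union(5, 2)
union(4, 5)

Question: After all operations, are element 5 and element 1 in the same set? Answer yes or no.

Answer: no

Derivation:
Step 1: find(4) -> no change; set of 4 is {4}
Step 2: find(5) -> no change; set of 5 is {5}
Step 3: find(5) -> no change; set of 5 is {5}
Step 4: find(2) -> no change; set of 2 is {2}
Step 5: union(0, 4) -> merged; set of 0 now {0, 4}
Step 6: union(2, 4) -> merged; set of 2 now {0, 2, 4}
Step 7: find(2) -> no change; set of 2 is {0, 2, 4}
Step 8: find(1) -> no change; set of 1 is {1}
Step 9: union(6, 0) -> merged; set of 6 now {0, 2, 4, 6}
Step 10: find(0) -> no change; set of 0 is {0, 2, 4, 6}
Step 11: union(5, 2) -> merged; set of 5 now {0, 2, 4, 5, 6}
Step 12: union(4, 5) -> already same set; set of 4 now {0, 2, 4, 5, 6}
Set of 5: {0, 2, 4, 5, 6}; 1 is not a member.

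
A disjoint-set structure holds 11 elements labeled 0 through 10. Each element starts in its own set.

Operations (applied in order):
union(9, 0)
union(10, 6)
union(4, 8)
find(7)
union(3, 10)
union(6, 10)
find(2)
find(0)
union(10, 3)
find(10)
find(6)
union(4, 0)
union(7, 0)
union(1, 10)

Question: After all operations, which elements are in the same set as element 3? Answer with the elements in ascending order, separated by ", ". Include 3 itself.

Answer: 1, 3, 6, 10

Derivation:
Step 1: union(9, 0) -> merged; set of 9 now {0, 9}
Step 2: union(10, 6) -> merged; set of 10 now {6, 10}
Step 3: union(4, 8) -> merged; set of 4 now {4, 8}
Step 4: find(7) -> no change; set of 7 is {7}
Step 5: union(3, 10) -> merged; set of 3 now {3, 6, 10}
Step 6: union(6, 10) -> already same set; set of 6 now {3, 6, 10}
Step 7: find(2) -> no change; set of 2 is {2}
Step 8: find(0) -> no change; set of 0 is {0, 9}
Step 9: union(10, 3) -> already same set; set of 10 now {3, 6, 10}
Step 10: find(10) -> no change; set of 10 is {3, 6, 10}
Step 11: find(6) -> no change; set of 6 is {3, 6, 10}
Step 12: union(4, 0) -> merged; set of 4 now {0, 4, 8, 9}
Step 13: union(7, 0) -> merged; set of 7 now {0, 4, 7, 8, 9}
Step 14: union(1, 10) -> merged; set of 1 now {1, 3, 6, 10}
Component of 3: {1, 3, 6, 10}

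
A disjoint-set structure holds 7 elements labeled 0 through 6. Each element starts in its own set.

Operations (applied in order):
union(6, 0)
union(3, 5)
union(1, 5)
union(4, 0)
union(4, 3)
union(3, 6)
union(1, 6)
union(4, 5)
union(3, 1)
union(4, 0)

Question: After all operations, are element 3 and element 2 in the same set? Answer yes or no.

Answer: no

Derivation:
Step 1: union(6, 0) -> merged; set of 6 now {0, 6}
Step 2: union(3, 5) -> merged; set of 3 now {3, 5}
Step 3: union(1, 5) -> merged; set of 1 now {1, 3, 5}
Step 4: union(4, 0) -> merged; set of 4 now {0, 4, 6}
Step 5: union(4, 3) -> merged; set of 4 now {0, 1, 3, 4, 5, 6}
Step 6: union(3, 6) -> already same set; set of 3 now {0, 1, 3, 4, 5, 6}
Step 7: union(1, 6) -> already same set; set of 1 now {0, 1, 3, 4, 5, 6}
Step 8: union(4, 5) -> already same set; set of 4 now {0, 1, 3, 4, 5, 6}
Step 9: union(3, 1) -> already same set; set of 3 now {0, 1, 3, 4, 5, 6}
Step 10: union(4, 0) -> already same set; set of 4 now {0, 1, 3, 4, 5, 6}
Set of 3: {0, 1, 3, 4, 5, 6}; 2 is not a member.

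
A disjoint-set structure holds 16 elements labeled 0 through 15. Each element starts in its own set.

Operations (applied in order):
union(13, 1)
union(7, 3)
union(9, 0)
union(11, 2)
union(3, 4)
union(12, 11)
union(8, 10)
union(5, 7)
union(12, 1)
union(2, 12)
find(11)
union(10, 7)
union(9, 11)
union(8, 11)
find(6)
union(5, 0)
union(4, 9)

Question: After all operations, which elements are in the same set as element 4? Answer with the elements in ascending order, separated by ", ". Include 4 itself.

Step 1: union(13, 1) -> merged; set of 13 now {1, 13}
Step 2: union(7, 3) -> merged; set of 7 now {3, 7}
Step 3: union(9, 0) -> merged; set of 9 now {0, 9}
Step 4: union(11, 2) -> merged; set of 11 now {2, 11}
Step 5: union(3, 4) -> merged; set of 3 now {3, 4, 7}
Step 6: union(12, 11) -> merged; set of 12 now {2, 11, 12}
Step 7: union(8, 10) -> merged; set of 8 now {8, 10}
Step 8: union(5, 7) -> merged; set of 5 now {3, 4, 5, 7}
Step 9: union(12, 1) -> merged; set of 12 now {1, 2, 11, 12, 13}
Step 10: union(2, 12) -> already same set; set of 2 now {1, 2, 11, 12, 13}
Step 11: find(11) -> no change; set of 11 is {1, 2, 11, 12, 13}
Step 12: union(10, 7) -> merged; set of 10 now {3, 4, 5, 7, 8, 10}
Step 13: union(9, 11) -> merged; set of 9 now {0, 1, 2, 9, 11, 12, 13}
Step 14: union(8, 11) -> merged; set of 8 now {0, 1, 2, 3, 4, 5, 7, 8, 9, 10, 11, 12, 13}
Step 15: find(6) -> no change; set of 6 is {6}
Step 16: union(5, 0) -> already same set; set of 5 now {0, 1, 2, 3, 4, 5, 7, 8, 9, 10, 11, 12, 13}
Step 17: union(4, 9) -> already same set; set of 4 now {0, 1, 2, 3, 4, 5, 7, 8, 9, 10, 11, 12, 13}
Component of 4: {0, 1, 2, 3, 4, 5, 7, 8, 9, 10, 11, 12, 13}

Answer: 0, 1, 2, 3, 4, 5, 7, 8, 9, 10, 11, 12, 13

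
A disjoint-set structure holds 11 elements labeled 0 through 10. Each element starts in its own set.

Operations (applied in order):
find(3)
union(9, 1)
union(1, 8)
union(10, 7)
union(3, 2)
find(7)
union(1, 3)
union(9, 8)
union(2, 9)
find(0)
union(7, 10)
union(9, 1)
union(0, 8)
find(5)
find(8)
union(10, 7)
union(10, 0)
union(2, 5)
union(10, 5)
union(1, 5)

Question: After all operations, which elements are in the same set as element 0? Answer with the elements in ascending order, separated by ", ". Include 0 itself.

Answer: 0, 1, 2, 3, 5, 7, 8, 9, 10

Derivation:
Step 1: find(3) -> no change; set of 3 is {3}
Step 2: union(9, 1) -> merged; set of 9 now {1, 9}
Step 3: union(1, 8) -> merged; set of 1 now {1, 8, 9}
Step 4: union(10, 7) -> merged; set of 10 now {7, 10}
Step 5: union(3, 2) -> merged; set of 3 now {2, 3}
Step 6: find(7) -> no change; set of 7 is {7, 10}
Step 7: union(1, 3) -> merged; set of 1 now {1, 2, 3, 8, 9}
Step 8: union(9, 8) -> already same set; set of 9 now {1, 2, 3, 8, 9}
Step 9: union(2, 9) -> already same set; set of 2 now {1, 2, 3, 8, 9}
Step 10: find(0) -> no change; set of 0 is {0}
Step 11: union(7, 10) -> already same set; set of 7 now {7, 10}
Step 12: union(9, 1) -> already same set; set of 9 now {1, 2, 3, 8, 9}
Step 13: union(0, 8) -> merged; set of 0 now {0, 1, 2, 3, 8, 9}
Step 14: find(5) -> no change; set of 5 is {5}
Step 15: find(8) -> no change; set of 8 is {0, 1, 2, 3, 8, 9}
Step 16: union(10, 7) -> already same set; set of 10 now {7, 10}
Step 17: union(10, 0) -> merged; set of 10 now {0, 1, 2, 3, 7, 8, 9, 10}
Step 18: union(2, 5) -> merged; set of 2 now {0, 1, 2, 3, 5, 7, 8, 9, 10}
Step 19: union(10, 5) -> already same set; set of 10 now {0, 1, 2, 3, 5, 7, 8, 9, 10}
Step 20: union(1, 5) -> already same set; set of 1 now {0, 1, 2, 3, 5, 7, 8, 9, 10}
Component of 0: {0, 1, 2, 3, 5, 7, 8, 9, 10}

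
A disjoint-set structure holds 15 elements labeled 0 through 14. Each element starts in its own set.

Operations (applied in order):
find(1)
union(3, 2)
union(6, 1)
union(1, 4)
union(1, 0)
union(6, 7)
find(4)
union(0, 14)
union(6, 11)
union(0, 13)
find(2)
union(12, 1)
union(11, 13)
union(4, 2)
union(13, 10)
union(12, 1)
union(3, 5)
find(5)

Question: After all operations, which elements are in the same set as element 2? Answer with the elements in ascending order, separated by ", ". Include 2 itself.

Step 1: find(1) -> no change; set of 1 is {1}
Step 2: union(3, 2) -> merged; set of 3 now {2, 3}
Step 3: union(6, 1) -> merged; set of 6 now {1, 6}
Step 4: union(1, 4) -> merged; set of 1 now {1, 4, 6}
Step 5: union(1, 0) -> merged; set of 1 now {0, 1, 4, 6}
Step 6: union(6, 7) -> merged; set of 6 now {0, 1, 4, 6, 7}
Step 7: find(4) -> no change; set of 4 is {0, 1, 4, 6, 7}
Step 8: union(0, 14) -> merged; set of 0 now {0, 1, 4, 6, 7, 14}
Step 9: union(6, 11) -> merged; set of 6 now {0, 1, 4, 6, 7, 11, 14}
Step 10: union(0, 13) -> merged; set of 0 now {0, 1, 4, 6, 7, 11, 13, 14}
Step 11: find(2) -> no change; set of 2 is {2, 3}
Step 12: union(12, 1) -> merged; set of 12 now {0, 1, 4, 6, 7, 11, 12, 13, 14}
Step 13: union(11, 13) -> already same set; set of 11 now {0, 1, 4, 6, 7, 11, 12, 13, 14}
Step 14: union(4, 2) -> merged; set of 4 now {0, 1, 2, 3, 4, 6, 7, 11, 12, 13, 14}
Step 15: union(13, 10) -> merged; set of 13 now {0, 1, 2, 3, 4, 6, 7, 10, 11, 12, 13, 14}
Step 16: union(12, 1) -> already same set; set of 12 now {0, 1, 2, 3, 4, 6, 7, 10, 11, 12, 13, 14}
Step 17: union(3, 5) -> merged; set of 3 now {0, 1, 2, 3, 4, 5, 6, 7, 10, 11, 12, 13, 14}
Step 18: find(5) -> no change; set of 5 is {0, 1, 2, 3, 4, 5, 6, 7, 10, 11, 12, 13, 14}
Component of 2: {0, 1, 2, 3, 4, 5, 6, 7, 10, 11, 12, 13, 14}

Answer: 0, 1, 2, 3, 4, 5, 6, 7, 10, 11, 12, 13, 14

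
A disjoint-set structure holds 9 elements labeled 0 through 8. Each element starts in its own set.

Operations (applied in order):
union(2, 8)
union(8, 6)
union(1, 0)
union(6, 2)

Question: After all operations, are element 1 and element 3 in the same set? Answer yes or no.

Answer: no

Derivation:
Step 1: union(2, 8) -> merged; set of 2 now {2, 8}
Step 2: union(8, 6) -> merged; set of 8 now {2, 6, 8}
Step 3: union(1, 0) -> merged; set of 1 now {0, 1}
Step 4: union(6, 2) -> already same set; set of 6 now {2, 6, 8}
Set of 1: {0, 1}; 3 is not a member.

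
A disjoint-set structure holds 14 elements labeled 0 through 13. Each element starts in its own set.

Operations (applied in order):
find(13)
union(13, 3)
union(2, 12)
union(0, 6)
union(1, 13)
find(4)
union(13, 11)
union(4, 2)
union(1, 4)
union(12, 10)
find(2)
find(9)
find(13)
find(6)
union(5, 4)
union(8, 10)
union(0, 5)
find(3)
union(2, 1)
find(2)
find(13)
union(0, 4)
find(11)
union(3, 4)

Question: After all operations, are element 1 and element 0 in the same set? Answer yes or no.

Step 1: find(13) -> no change; set of 13 is {13}
Step 2: union(13, 3) -> merged; set of 13 now {3, 13}
Step 3: union(2, 12) -> merged; set of 2 now {2, 12}
Step 4: union(0, 6) -> merged; set of 0 now {0, 6}
Step 5: union(1, 13) -> merged; set of 1 now {1, 3, 13}
Step 6: find(4) -> no change; set of 4 is {4}
Step 7: union(13, 11) -> merged; set of 13 now {1, 3, 11, 13}
Step 8: union(4, 2) -> merged; set of 4 now {2, 4, 12}
Step 9: union(1, 4) -> merged; set of 1 now {1, 2, 3, 4, 11, 12, 13}
Step 10: union(12, 10) -> merged; set of 12 now {1, 2, 3, 4, 10, 11, 12, 13}
Step 11: find(2) -> no change; set of 2 is {1, 2, 3, 4, 10, 11, 12, 13}
Step 12: find(9) -> no change; set of 9 is {9}
Step 13: find(13) -> no change; set of 13 is {1, 2, 3, 4, 10, 11, 12, 13}
Step 14: find(6) -> no change; set of 6 is {0, 6}
Step 15: union(5, 4) -> merged; set of 5 now {1, 2, 3, 4, 5, 10, 11, 12, 13}
Step 16: union(8, 10) -> merged; set of 8 now {1, 2, 3, 4, 5, 8, 10, 11, 12, 13}
Step 17: union(0, 5) -> merged; set of 0 now {0, 1, 2, 3, 4, 5, 6, 8, 10, 11, 12, 13}
Step 18: find(3) -> no change; set of 3 is {0, 1, 2, 3, 4, 5, 6, 8, 10, 11, 12, 13}
Step 19: union(2, 1) -> already same set; set of 2 now {0, 1, 2, 3, 4, 5, 6, 8, 10, 11, 12, 13}
Step 20: find(2) -> no change; set of 2 is {0, 1, 2, 3, 4, 5, 6, 8, 10, 11, 12, 13}
Step 21: find(13) -> no change; set of 13 is {0, 1, 2, 3, 4, 5, 6, 8, 10, 11, 12, 13}
Step 22: union(0, 4) -> already same set; set of 0 now {0, 1, 2, 3, 4, 5, 6, 8, 10, 11, 12, 13}
Step 23: find(11) -> no change; set of 11 is {0, 1, 2, 3, 4, 5, 6, 8, 10, 11, 12, 13}
Step 24: union(3, 4) -> already same set; set of 3 now {0, 1, 2, 3, 4, 5, 6, 8, 10, 11, 12, 13}
Set of 1: {0, 1, 2, 3, 4, 5, 6, 8, 10, 11, 12, 13}; 0 is a member.

Answer: yes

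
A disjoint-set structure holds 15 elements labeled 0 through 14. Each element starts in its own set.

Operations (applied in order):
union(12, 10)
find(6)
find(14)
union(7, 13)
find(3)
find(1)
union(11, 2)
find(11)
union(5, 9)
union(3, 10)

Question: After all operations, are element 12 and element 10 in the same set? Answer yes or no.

Step 1: union(12, 10) -> merged; set of 12 now {10, 12}
Step 2: find(6) -> no change; set of 6 is {6}
Step 3: find(14) -> no change; set of 14 is {14}
Step 4: union(7, 13) -> merged; set of 7 now {7, 13}
Step 5: find(3) -> no change; set of 3 is {3}
Step 6: find(1) -> no change; set of 1 is {1}
Step 7: union(11, 2) -> merged; set of 11 now {2, 11}
Step 8: find(11) -> no change; set of 11 is {2, 11}
Step 9: union(5, 9) -> merged; set of 5 now {5, 9}
Step 10: union(3, 10) -> merged; set of 3 now {3, 10, 12}
Set of 12: {3, 10, 12}; 10 is a member.

Answer: yes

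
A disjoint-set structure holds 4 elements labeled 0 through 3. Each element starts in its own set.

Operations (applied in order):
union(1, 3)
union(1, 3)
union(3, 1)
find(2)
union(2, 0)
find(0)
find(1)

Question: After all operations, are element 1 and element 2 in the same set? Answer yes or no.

Answer: no

Derivation:
Step 1: union(1, 3) -> merged; set of 1 now {1, 3}
Step 2: union(1, 3) -> already same set; set of 1 now {1, 3}
Step 3: union(3, 1) -> already same set; set of 3 now {1, 3}
Step 4: find(2) -> no change; set of 2 is {2}
Step 5: union(2, 0) -> merged; set of 2 now {0, 2}
Step 6: find(0) -> no change; set of 0 is {0, 2}
Step 7: find(1) -> no change; set of 1 is {1, 3}
Set of 1: {1, 3}; 2 is not a member.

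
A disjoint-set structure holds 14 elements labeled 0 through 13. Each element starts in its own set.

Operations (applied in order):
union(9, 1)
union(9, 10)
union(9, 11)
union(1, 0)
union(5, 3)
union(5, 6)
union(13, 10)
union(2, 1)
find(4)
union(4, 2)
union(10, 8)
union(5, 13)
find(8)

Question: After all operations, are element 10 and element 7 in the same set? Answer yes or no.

Step 1: union(9, 1) -> merged; set of 9 now {1, 9}
Step 2: union(9, 10) -> merged; set of 9 now {1, 9, 10}
Step 3: union(9, 11) -> merged; set of 9 now {1, 9, 10, 11}
Step 4: union(1, 0) -> merged; set of 1 now {0, 1, 9, 10, 11}
Step 5: union(5, 3) -> merged; set of 5 now {3, 5}
Step 6: union(5, 6) -> merged; set of 5 now {3, 5, 6}
Step 7: union(13, 10) -> merged; set of 13 now {0, 1, 9, 10, 11, 13}
Step 8: union(2, 1) -> merged; set of 2 now {0, 1, 2, 9, 10, 11, 13}
Step 9: find(4) -> no change; set of 4 is {4}
Step 10: union(4, 2) -> merged; set of 4 now {0, 1, 2, 4, 9, 10, 11, 13}
Step 11: union(10, 8) -> merged; set of 10 now {0, 1, 2, 4, 8, 9, 10, 11, 13}
Step 12: union(5, 13) -> merged; set of 5 now {0, 1, 2, 3, 4, 5, 6, 8, 9, 10, 11, 13}
Step 13: find(8) -> no change; set of 8 is {0, 1, 2, 3, 4, 5, 6, 8, 9, 10, 11, 13}
Set of 10: {0, 1, 2, 3, 4, 5, 6, 8, 9, 10, 11, 13}; 7 is not a member.

Answer: no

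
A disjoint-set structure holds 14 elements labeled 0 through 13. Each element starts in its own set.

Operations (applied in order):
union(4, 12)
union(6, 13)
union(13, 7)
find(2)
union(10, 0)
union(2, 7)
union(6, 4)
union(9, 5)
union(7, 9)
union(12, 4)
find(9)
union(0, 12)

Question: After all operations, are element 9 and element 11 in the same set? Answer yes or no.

Step 1: union(4, 12) -> merged; set of 4 now {4, 12}
Step 2: union(6, 13) -> merged; set of 6 now {6, 13}
Step 3: union(13, 7) -> merged; set of 13 now {6, 7, 13}
Step 4: find(2) -> no change; set of 2 is {2}
Step 5: union(10, 0) -> merged; set of 10 now {0, 10}
Step 6: union(2, 7) -> merged; set of 2 now {2, 6, 7, 13}
Step 7: union(6, 4) -> merged; set of 6 now {2, 4, 6, 7, 12, 13}
Step 8: union(9, 5) -> merged; set of 9 now {5, 9}
Step 9: union(7, 9) -> merged; set of 7 now {2, 4, 5, 6, 7, 9, 12, 13}
Step 10: union(12, 4) -> already same set; set of 12 now {2, 4, 5, 6, 7, 9, 12, 13}
Step 11: find(9) -> no change; set of 9 is {2, 4, 5, 6, 7, 9, 12, 13}
Step 12: union(0, 12) -> merged; set of 0 now {0, 2, 4, 5, 6, 7, 9, 10, 12, 13}
Set of 9: {0, 2, 4, 5, 6, 7, 9, 10, 12, 13}; 11 is not a member.

Answer: no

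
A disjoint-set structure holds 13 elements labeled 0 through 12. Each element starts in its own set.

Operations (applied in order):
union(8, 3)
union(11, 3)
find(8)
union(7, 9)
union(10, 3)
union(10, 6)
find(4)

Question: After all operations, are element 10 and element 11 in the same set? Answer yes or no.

Step 1: union(8, 3) -> merged; set of 8 now {3, 8}
Step 2: union(11, 3) -> merged; set of 11 now {3, 8, 11}
Step 3: find(8) -> no change; set of 8 is {3, 8, 11}
Step 4: union(7, 9) -> merged; set of 7 now {7, 9}
Step 5: union(10, 3) -> merged; set of 10 now {3, 8, 10, 11}
Step 6: union(10, 6) -> merged; set of 10 now {3, 6, 8, 10, 11}
Step 7: find(4) -> no change; set of 4 is {4}
Set of 10: {3, 6, 8, 10, 11}; 11 is a member.

Answer: yes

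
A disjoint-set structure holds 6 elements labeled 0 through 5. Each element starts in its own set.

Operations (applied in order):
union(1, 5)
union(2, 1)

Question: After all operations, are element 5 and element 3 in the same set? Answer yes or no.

Step 1: union(1, 5) -> merged; set of 1 now {1, 5}
Step 2: union(2, 1) -> merged; set of 2 now {1, 2, 5}
Set of 5: {1, 2, 5}; 3 is not a member.

Answer: no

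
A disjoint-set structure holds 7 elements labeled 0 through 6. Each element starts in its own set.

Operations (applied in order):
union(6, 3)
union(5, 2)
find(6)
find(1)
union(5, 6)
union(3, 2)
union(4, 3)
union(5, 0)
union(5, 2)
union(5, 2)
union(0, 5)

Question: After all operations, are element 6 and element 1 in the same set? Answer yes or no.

Step 1: union(6, 3) -> merged; set of 6 now {3, 6}
Step 2: union(5, 2) -> merged; set of 5 now {2, 5}
Step 3: find(6) -> no change; set of 6 is {3, 6}
Step 4: find(1) -> no change; set of 1 is {1}
Step 5: union(5, 6) -> merged; set of 5 now {2, 3, 5, 6}
Step 6: union(3, 2) -> already same set; set of 3 now {2, 3, 5, 6}
Step 7: union(4, 3) -> merged; set of 4 now {2, 3, 4, 5, 6}
Step 8: union(5, 0) -> merged; set of 5 now {0, 2, 3, 4, 5, 6}
Step 9: union(5, 2) -> already same set; set of 5 now {0, 2, 3, 4, 5, 6}
Step 10: union(5, 2) -> already same set; set of 5 now {0, 2, 3, 4, 5, 6}
Step 11: union(0, 5) -> already same set; set of 0 now {0, 2, 3, 4, 5, 6}
Set of 6: {0, 2, 3, 4, 5, 6}; 1 is not a member.

Answer: no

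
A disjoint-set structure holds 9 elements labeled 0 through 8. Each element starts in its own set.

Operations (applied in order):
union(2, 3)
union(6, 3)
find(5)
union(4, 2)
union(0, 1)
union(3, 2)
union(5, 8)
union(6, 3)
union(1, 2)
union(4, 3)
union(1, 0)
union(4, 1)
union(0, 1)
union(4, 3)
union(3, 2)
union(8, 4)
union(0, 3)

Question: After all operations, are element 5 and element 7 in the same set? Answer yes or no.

Answer: no

Derivation:
Step 1: union(2, 3) -> merged; set of 2 now {2, 3}
Step 2: union(6, 3) -> merged; set of 6 now {2, 3, 6}
Step 3: find(5) -> no change; set of 5 is {5}
Step 4: union(4, 2) -> merged; set of 4 now {2, 3, 4, 6}
Step 5: union(0, 1) -> merged; set of 0 now {0, 1}
Step 6: union(3, 2) -> already same set; set of 3 now {2, 3, 4, 6}
Step 7: union(5, 8) -> merged; set of 5 now {5, 8}
Step 8: union(6, 3) -> already same set; set of 6 now {2, 3, 4, 6}
Step 9: union(1, 2) -> merged; set of 1 now {0, 1, 2, 3, 4, 6}
Step 10: union(4, 3) -> already same set; set of 4 now {0, 1, 2, 3, 4, 6}
Step 11: union(1, 0) -> already same set; set of 1 now {0, 1, 2, 3, 4, 6}
Step 12: union(4, 1) -> already same set; set of 4 now {0, 1, 2, 3, 4, 6}
Step 13: union(0, 1) -> already same set; set of 0 now {0, 1, 2, 3, 4, 6}
Step 14: union(4, 3) -> already same set; set of 4 now {0, 1, 2, 3, 4, 6}
Step 15: union(3, 2) -> already same set; set of 3 now {0, 1, 2, 3, 4, 6}
Step 16: union(8, 4) -> merged; set of 8 now {0, 1, 2, 3, 4, 5, 6, 8}
Step 17: union(0, 3) -> already same set; set of 0 now {0, 1, 2, 3, 4, 5, 6, 8}
Set of 5: {0, 1, 2, 3, 4, 5, 6, 8}; 7 is not a member.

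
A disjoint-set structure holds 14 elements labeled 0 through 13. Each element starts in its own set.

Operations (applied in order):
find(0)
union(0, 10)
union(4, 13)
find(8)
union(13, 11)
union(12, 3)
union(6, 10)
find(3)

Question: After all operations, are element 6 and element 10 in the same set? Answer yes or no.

Answer: yes

Derivation:
Step 1: find(0) -> no change; set of 0 is {0}
Step 2: union(0, 10) -> merged; set of 0 now {0, 10}
Step 3: union(4, 13) -> merged; set of 4 now {4, 13}
Step 4: find(8) -> no change; set of 8 is {8}
Step 5: union(13, 11) -> merged; set of 13 now {4, 11, 13}
Step 6: union(12, 3) -> merged; set of 12 now {3, 12}
Step 7: union(6, 10) -> merged; set of 6 now {0, 6, 10}
Step 8: find(3) -> no change; set of 3 is {3, 12}
Set of 6: {0, 6, 10}; 10 is a member.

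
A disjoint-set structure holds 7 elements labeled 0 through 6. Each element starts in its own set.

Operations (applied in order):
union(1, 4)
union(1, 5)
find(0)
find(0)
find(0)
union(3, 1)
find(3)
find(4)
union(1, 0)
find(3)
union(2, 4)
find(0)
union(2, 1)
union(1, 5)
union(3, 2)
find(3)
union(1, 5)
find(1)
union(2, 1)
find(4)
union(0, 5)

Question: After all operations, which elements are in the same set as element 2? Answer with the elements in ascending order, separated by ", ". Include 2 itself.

Answer: 0, 1, 2, 3, 4, 5

Derivation:
Step 1: union(1, 4) -> merged; set of 1 now {1, 4}
Step 2: union(1, 5) -> merged; set of 1 now {1, 4, 5}
Step 3: find(0) -> no change; set of 0 is {0}
Step 4: find(0) -> no change; set of 0 is {0}
Step 5: find(0) -> no change; set of 0 is {0}
Step 6: union(3, 1) -> merged; set of 3 now {1, 3, 4, 5}
Step 7: find(3) -> no change; set of 3 is {1, 3, 4, 5}
Step 8: find(4) -> no change; set of 4 is {1, 3, 4, 5}
Step 9: union(1, 0) -> merged; set of 1 now {0, 1, 3, 4, 5}
Step 10: find(3) -> no change; set of 3 is {0, 1, 3, 4, 5}
Step 11: union(2, 4) -> merged; set of 2 now {0, 1, 2, 3, 4, 5}
Step 12: find(0) -> no change; set of 0 is {0, 1, 2, 3, 4, 5}
Step 13: union(2, 1) -> already same set; set of 2 now {0, 1, 2, 3, 4, 5}
Step 14: union(1, 5) -> already same set; set of 1 now {0, 1, 2, 3, 4, 5}
Step 15: union(3, 2) -> already same set; set of 3 now {0, 1, 2, 3, 4, 5}
Step 16: find(3) -> no change; set of 3 is {0, 1, 2, 3, 4, 5}
Step 17: union(1, 5) -> already same set; set of 1 now {0, 1, 2, 3, 4, 5}
Step 18: find(1) -> no change; set of 1 is {0, 1, 2, 3, 4, 5}
Step 19: union(2, 1) -> already same set; set of 2 now {0, 1, 2, 3, 4, 5}
Step 20: find(4) -> no change; set of 4 is {0, 1, 2, 3, 4, 5}
Step 21: union(0, 5) -> already same set; set of 0 now {0, 1, 2, 3, 4, 5}
Component of 2: {0, 1, 2, 3, 4, 5}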